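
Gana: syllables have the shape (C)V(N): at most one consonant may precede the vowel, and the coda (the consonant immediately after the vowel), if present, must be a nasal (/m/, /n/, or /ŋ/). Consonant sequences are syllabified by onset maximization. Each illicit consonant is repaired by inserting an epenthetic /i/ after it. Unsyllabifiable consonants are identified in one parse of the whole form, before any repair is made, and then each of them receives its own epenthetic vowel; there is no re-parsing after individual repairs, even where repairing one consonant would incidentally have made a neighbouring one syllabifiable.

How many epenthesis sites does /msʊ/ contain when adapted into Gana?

The unsyllabifiable consonants are /m/; each receives one epenthetic vowel.

1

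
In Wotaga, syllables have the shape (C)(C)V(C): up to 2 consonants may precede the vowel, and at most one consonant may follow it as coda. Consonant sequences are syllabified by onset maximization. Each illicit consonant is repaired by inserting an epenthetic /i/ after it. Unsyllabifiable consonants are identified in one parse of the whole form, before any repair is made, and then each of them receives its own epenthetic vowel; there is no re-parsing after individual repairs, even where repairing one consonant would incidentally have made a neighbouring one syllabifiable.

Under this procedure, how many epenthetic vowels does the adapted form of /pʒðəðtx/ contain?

3

The unsyllabifiable consonants are /p/, /t/, /x/; each receives one epenthetic vowel.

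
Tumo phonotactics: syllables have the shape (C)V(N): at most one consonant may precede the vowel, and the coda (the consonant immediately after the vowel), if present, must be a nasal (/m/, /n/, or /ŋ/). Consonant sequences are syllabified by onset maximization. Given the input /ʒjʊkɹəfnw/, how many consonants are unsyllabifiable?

5

The consonants /ʒ/, /k/, /f/, /n/, /w/ cannot be parsed into a legal (C)V(N) syllable (only a nasal (/m/, /n/, or /ŋ/) is licensed in coda position; onsets are limited to one consonant).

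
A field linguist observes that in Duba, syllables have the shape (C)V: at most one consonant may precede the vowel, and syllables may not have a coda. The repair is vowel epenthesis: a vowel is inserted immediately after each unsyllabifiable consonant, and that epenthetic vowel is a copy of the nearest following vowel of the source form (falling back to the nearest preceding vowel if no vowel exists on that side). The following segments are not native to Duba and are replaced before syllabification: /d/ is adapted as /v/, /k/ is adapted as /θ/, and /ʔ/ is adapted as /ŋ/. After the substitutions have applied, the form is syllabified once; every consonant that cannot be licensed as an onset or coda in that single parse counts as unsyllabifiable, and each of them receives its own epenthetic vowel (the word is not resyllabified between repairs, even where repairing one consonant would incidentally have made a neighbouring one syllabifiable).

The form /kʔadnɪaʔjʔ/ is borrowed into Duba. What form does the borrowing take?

θaŋavɪnɪaŋajaŋa

Substitution: /k/ → /θ/, /ʔ/ → /ŋ/, /d/ → /v/, giving /θŋavnɪaŋjŋ/.
Syllabifying with onset maximization leaves /θ/, /v/, /ŋ/, /j/, /ŋ/ stranded (no codas are permitted; onsets are limited to one consonant).
Epenthesis after each stranded consonant: /θ/ → /θa/, /v/ → /vɪ/, /ŋ/ → /ŋa/, /j/ → /ja/, /ŋ/ → /ŋa/.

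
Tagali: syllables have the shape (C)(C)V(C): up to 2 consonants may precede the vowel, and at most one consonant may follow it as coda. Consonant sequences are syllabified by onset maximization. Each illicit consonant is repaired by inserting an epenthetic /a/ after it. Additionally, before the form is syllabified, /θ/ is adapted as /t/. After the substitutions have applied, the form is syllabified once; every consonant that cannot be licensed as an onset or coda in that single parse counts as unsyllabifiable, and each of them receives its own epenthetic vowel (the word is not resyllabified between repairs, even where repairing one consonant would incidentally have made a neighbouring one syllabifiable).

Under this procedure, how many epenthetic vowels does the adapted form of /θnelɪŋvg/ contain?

2

After substitution the input is /tnelɪŋvg/.
The unsyllabifiable consonants are /v/, /g/; each receives one epenthetic vowel.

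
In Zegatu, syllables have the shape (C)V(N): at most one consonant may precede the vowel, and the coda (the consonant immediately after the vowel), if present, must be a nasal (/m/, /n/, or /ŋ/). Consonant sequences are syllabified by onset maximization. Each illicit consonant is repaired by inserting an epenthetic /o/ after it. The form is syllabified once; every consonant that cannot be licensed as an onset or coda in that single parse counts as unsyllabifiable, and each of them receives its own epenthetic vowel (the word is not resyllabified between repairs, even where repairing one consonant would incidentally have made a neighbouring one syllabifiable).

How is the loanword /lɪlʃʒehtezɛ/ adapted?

The consonants /l/, /ʃ/, /h/ cannot be parsed into a legal (C)V(N) syllable (only a nasal (/m/, /n/, or /ŋ/) is licensed in coda position; onsets are limited to one consonant).
Inserting the epenthetic vowel yields /l/ → /lo/, /ʃ/ → /ʃo/, /h/ → /ho/.

lɪloʃoʒehotezɛ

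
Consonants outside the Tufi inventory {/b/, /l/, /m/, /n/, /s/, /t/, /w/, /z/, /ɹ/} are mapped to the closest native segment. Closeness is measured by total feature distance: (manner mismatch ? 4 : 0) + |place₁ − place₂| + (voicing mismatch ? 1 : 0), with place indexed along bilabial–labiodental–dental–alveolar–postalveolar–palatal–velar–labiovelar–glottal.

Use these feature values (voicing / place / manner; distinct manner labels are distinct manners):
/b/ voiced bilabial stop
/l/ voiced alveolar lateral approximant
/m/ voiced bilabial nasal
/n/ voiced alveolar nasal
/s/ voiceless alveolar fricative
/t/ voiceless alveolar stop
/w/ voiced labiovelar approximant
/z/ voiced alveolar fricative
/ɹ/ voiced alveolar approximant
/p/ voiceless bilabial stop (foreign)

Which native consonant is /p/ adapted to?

/b/ is closest: same manner (stop), place distance 0 (bilabial→bilabial), voicing differs (+1); total 1. Next closest is /t/ at distance 3.

b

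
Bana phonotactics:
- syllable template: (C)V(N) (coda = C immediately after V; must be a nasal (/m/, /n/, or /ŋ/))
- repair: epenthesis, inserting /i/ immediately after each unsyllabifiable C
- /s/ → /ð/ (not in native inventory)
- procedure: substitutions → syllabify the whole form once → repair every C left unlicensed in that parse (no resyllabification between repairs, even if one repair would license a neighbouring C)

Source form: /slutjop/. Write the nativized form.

Substitution: /s/ → /ð/, giving /ðlutjop/.
The consonants /ð/, /t/, /p/ cannot be parsed into a legal (C)V(N) syllable (only a nasal (/m/, /n/, or /ŋ/) is licensed in coda position; onsets are limited to one consonant).
Each unlicensed consonant becomes the onset of a new syllable: /ð/ → /ði/, /t/ → /ti/, /p/ → /pi/.

ðilutijopi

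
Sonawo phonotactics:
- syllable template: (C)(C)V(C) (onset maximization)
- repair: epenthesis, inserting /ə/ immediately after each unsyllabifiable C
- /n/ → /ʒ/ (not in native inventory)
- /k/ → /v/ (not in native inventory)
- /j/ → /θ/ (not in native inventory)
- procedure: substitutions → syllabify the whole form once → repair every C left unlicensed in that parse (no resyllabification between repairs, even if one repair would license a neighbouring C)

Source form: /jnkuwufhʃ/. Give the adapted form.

θəʒvuwufhəʃə

Substitution: /j/ → /θ/, /n/ → /ʒ/, /k/ → /v/, giving /θʒvuwufhʃ/.
The consonants /θ/, /h/, /ʃ/ cannot be parsed into a legal (C)(C)V(C) syllable (at most one coda consonant is licensed; onsets may contain at most 2 consonants).
Inserting the epenthetic vowel yields /θ/ → /θə/, /h/ → /hə/, /ʃ/ → /ʃə/.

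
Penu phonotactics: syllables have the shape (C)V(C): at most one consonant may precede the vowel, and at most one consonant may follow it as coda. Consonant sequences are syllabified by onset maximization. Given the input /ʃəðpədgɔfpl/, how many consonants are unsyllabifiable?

Under (C)V(C), the unsyllabifiable consonants are /p/, /l/ (at most one coda consonant is licensed; onsets are limited to one consonant).

2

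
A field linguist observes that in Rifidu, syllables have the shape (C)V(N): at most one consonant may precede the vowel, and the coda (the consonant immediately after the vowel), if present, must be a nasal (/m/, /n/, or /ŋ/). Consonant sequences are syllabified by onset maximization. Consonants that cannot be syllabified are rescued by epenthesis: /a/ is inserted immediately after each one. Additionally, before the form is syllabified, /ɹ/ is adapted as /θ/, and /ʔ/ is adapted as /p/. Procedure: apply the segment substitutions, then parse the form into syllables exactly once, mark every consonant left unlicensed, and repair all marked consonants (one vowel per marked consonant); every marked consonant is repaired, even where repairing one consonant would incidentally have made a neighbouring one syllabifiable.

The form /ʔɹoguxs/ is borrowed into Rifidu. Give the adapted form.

Substitution: /ʔ/ → /p/, /ɹ/ → /θ/, giving /pθoguxs/.
Syllabifying with onset maximization leaves /p/, /x/, /s/ stranded (only a nasal (/m/, /n/, or /ŋ/) is licensed in coda position; onsets are limited to one consonant).
Epenthesis after each stranded consonant: /p/ → /pa/, /x/ → /xa/, /s/ → /sa/.

paθoguxasa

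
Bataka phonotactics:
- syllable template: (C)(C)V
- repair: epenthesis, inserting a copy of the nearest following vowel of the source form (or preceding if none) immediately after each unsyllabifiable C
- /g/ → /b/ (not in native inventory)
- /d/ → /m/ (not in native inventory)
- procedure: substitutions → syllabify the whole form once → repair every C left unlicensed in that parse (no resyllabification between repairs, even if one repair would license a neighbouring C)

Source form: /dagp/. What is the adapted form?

mabapa

Substitution: /d/ → /m/, /g/ → /b/, giving /mabp/.
Syllabifying with onset maximization leaves /b/, /p/ stranded (no codas are permitted; onsets may contain at most 2 consonants).
Inserting the epenthetic vowel yields /b/ → /ba/, /p/ → /pa/.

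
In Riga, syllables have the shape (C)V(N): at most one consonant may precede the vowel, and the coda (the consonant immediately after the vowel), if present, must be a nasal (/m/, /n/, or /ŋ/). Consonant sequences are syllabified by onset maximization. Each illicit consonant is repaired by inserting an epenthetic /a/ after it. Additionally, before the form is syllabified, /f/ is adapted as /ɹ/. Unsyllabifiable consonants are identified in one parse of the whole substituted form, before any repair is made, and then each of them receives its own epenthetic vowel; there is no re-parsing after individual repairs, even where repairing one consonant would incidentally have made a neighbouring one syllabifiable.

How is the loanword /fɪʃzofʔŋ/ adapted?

ɹɪʃazoɹaʔaŋa

Substitution: /f/ → /ɹ/, giving /ɹɪʃzoɹʔŋ/.
Syllabifying with onset maximization leaves /ʃ/, /ɹ/, /ʔ/, /ŋ/ stranded (only a nasal (/m/, /n/, or /ŋ/) is licensed in coda position; onsets are limited to one consonant).
Each unlicensed consonant becomes the onset of a new syllable: /ʃ/ → /ʃa/, /ɹ/ → /ɹa/, /ʔ/ → /ʔa/, /ŋ/ → /ŋa/.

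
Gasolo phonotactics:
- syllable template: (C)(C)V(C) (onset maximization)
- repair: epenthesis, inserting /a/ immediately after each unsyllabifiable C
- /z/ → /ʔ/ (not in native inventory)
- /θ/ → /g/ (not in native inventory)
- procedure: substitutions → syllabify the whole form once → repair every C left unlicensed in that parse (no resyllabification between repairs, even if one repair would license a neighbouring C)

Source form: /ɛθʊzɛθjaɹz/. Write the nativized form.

Substitution: /θ/ → /g/, /z/ → /ʔ/, giving /ɛgʊʔɛgjaɹʔ/.
Under (C)(C)V(C), the unsyllabifiable consonants are /ʔ/ (at most one coda consonant is licensed; onsets may contain at most 2 consonants).
Each unlicensed consonant becomes the onset of a new syllable: /ʔ/ → /ʔa/.

ɛgʊʔɛgjaɹʔa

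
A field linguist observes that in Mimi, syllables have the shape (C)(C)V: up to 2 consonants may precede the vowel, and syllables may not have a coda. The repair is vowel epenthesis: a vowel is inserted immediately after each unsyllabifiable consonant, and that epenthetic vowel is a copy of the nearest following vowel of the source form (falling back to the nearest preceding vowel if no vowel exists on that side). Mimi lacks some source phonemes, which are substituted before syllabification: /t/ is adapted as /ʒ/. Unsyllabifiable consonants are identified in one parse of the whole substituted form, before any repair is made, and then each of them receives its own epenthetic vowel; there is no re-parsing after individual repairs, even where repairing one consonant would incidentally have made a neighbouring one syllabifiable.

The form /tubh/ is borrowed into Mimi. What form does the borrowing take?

ʒubuhu

Substitution: /t/ → /ʒ/, giving /ʒubh/.
The consonants /b/, /h/ cannot be parsed into a legal (C)(C)V syllable (no codas are permitted; onsets may contain at most 2 consonants).
Inserting the epenthetic vowel yields /b/ → /bu/, /h/ → /hu/.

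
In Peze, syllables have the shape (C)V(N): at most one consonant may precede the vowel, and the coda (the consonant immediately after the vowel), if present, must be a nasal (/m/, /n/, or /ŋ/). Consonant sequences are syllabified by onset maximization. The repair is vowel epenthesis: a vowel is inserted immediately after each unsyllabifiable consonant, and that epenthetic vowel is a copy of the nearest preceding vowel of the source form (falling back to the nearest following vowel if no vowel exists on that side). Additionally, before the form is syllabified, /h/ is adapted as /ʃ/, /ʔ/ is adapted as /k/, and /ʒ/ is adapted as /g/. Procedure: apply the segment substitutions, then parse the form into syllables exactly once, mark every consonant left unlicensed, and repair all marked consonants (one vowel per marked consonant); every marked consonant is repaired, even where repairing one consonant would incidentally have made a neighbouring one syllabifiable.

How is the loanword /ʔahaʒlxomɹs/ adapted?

kaʃagalaxomɹoso

Substitution: /ʔ/ → /k/, /h/ → /ʃ/, /ʒ/ → /g/, giving /kaʃaglxomɹs/.
Under (C)V(N), the unsyllabifiable consonants are /g/, /l/, /ɹ/, /s/ (only a nasal (/m/, /n/, or /ŋ/) is licensed in coda position; onsets are limited to one consonant).
Each unlicensed consonant becomes the onset of a new syllable: /g/ → /ga/, /l/ → /la/, /ɹ/ → /ɹo/, /s/ → /so/.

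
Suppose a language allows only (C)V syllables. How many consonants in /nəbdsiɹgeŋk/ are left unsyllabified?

Under (C)V, the unsyllabifiable consonants are /b/, /d/, /ɹ/, /ŋ/, /k/ (no codas are permitted; onsets are limited to one consonant).

5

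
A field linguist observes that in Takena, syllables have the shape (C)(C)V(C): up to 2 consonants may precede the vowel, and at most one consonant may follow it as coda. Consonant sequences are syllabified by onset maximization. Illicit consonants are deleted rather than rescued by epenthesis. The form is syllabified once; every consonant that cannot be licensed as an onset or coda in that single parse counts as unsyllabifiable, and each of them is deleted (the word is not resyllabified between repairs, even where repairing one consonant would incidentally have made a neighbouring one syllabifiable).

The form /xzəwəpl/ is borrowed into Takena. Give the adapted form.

Under (C)(C)V(C), the unsyllabifiable consonants are /l/ (at most one coda consonant is licensed; onsets may contain at most 2 consonants).
Deletion applies to /l/.

xzəwəp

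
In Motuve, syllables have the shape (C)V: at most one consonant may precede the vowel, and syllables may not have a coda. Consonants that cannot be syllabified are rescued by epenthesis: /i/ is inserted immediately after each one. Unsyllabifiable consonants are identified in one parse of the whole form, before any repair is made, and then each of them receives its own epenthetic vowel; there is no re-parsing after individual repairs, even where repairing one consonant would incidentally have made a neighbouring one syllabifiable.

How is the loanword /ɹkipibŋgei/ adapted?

Under (C)V, the unsyllabifiable consonants are /ɹ/, /b/, /ŋ/ (no codas are permitted; onsets are limited to one consonant).
Each unlicensed consonant becomes the onset of a new syllable: /ɹ/ → /ɹi/, /b/ → /bi/, /ŋ/ → /ŋi/.

ɹikipibiŋigei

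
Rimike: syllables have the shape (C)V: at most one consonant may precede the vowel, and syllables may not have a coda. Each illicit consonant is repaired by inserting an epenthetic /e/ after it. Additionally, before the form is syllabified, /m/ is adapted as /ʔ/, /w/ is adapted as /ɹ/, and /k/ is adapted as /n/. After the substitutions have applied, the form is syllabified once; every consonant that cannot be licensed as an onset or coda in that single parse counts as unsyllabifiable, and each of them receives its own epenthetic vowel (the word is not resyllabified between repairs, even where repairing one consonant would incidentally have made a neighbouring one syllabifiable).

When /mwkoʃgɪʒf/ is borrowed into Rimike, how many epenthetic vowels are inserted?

After substitution the input is /ʔɹnoʃgɪʒf/.
The unsyllabifiable consonants are /ʔ/, /ɹ/, /ʃ/, /ʒ/, /f/; each receives one epenthetic vowel.

5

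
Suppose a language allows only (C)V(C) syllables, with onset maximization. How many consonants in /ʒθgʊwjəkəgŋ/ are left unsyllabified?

Under (C)V(C), the unsyllabifiable consonants are /ʒ/, /θ/, /ŋ/ (at most one coda consonant is licensed; onsets are limited to one consonant).

3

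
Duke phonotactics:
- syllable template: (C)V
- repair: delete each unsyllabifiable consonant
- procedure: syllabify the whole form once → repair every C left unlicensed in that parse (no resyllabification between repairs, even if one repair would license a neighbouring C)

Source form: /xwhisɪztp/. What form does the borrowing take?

Under (C)V, the unsyllabifiable consonants are /x/, /w/, /z/, /t/, /p/ (no codas are permitted; onsets are limited to one consonant).
Each unlicensed consonant is deleted: /x/, /w/, /z/, /t/, /p/.

hisɪ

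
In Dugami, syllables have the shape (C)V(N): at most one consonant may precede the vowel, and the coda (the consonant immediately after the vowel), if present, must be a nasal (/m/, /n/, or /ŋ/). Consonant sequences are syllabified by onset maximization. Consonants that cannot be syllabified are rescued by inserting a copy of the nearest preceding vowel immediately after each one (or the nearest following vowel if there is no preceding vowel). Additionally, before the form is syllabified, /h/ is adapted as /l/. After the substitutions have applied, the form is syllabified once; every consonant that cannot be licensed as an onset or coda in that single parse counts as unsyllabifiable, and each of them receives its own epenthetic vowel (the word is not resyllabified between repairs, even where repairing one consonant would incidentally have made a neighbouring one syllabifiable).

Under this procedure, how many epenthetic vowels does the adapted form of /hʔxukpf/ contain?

After substitution the input is /lʔxukpf/.
The unsyllabifiable consonants are /l/, /ʔ/, /k/, /p/, /f/; each receives one epenthetic vowel.

5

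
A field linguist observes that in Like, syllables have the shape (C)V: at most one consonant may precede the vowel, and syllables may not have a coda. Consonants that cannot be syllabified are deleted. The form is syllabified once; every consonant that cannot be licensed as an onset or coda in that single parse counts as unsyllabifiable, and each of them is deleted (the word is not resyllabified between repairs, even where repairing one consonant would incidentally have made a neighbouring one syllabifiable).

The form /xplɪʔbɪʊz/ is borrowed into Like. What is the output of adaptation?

The consonants /x/, /p/, /ʔ/, /z/ cannot be parsed into a legal (C)V syllable (no codas are permitted; onsets are limited to one consonant).
Each unlicensed consonant is deleted: /x/, /p/, /ʔ/, /z/.

lɪbɪʊ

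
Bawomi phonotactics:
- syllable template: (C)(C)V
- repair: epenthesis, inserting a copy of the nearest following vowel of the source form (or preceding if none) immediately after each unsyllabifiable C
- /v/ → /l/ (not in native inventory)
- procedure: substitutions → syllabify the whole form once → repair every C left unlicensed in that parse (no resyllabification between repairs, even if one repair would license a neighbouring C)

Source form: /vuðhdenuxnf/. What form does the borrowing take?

Substitution: /v/ → /l/, giving /luðhdenuxnf/.
Under (C)(C)V, the unsyllabifiable consonants are /ð/, /x/, /n/, /f/ (no codas are permitted; onsets may contain at most 2 consonants).
Epenthesis after each stranded consonant: /ð/ → /ðe/, /x/ → /xu/, /n/ → /nu/, /f/ → /fu/.

luðehdenuxunufu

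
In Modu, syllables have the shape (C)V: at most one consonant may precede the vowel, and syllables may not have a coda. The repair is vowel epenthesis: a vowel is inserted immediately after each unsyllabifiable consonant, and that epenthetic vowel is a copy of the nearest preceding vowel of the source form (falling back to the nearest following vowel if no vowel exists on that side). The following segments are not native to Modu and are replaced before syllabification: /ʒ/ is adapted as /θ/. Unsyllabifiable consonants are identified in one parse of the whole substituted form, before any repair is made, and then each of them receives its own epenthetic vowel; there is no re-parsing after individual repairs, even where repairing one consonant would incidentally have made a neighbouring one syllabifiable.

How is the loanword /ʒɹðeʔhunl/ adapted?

Substitution: /ʒ/ → /θ/, giving /θɹðeʔhunl/.
Syllabifying with onset maximization leaves /θ/, /ɹ/, /ʔ/, /n/, /l/ stranded (no codas are permitted; onsets are limited to one consonant).
Each unlicensed consonant becomes the onset of a new syllable: /θ/ → /θe/, /ɹ/ → /ɹe/, /ʔ/ → /ʔe/, /n/ → /nu/, /l/ → /lu/.

θeɹeðeʔehunulu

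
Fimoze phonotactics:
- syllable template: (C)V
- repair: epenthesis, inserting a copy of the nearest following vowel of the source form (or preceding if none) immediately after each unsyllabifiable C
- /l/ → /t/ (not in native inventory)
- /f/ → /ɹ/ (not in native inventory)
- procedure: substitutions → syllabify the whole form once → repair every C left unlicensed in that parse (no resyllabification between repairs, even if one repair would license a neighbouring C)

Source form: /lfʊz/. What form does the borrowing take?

Substitution: /l/ → /t/, /f/ → /ɹ/, giving /tɹʊz/.
Under (C)V, the unsyllabifiable consonants are /t/, /z/ (no codas are permitted; onsets are limited to one consonant).
Inserting the epenthetic vowel yields /t/ → /tʊ/, /z/ → /zʊ/.

tʊɹʊzʊ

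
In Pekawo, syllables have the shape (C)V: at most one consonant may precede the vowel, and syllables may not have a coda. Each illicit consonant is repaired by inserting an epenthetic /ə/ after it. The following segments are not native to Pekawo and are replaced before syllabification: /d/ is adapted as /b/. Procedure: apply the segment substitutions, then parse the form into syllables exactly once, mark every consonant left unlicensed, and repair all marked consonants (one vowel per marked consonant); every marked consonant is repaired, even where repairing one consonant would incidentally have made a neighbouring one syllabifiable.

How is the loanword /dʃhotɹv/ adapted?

Substitution: /d/ → /b/, giving /bʃhotɹv/.
Under (C)V, the unsyllabifiable consonants are /b/, /ʃ/, /t/, /ɹ/, /v/ (no codas are permitted; onsets are limited to one consonant).
Inserting the epenthetic vowel yields /b/ → /bə/, /ʃ/ → /ʃə/, /t/ → /tə/, /ɹ/ → /ɹə/, /v/ → /və/.

bəʃəhotəɹəvə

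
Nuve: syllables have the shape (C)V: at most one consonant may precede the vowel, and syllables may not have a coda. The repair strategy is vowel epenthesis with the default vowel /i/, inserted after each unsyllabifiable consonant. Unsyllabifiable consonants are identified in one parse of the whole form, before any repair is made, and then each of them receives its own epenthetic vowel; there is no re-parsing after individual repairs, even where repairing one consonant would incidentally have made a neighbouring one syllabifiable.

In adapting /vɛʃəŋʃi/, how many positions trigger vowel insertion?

The unsyllabifiable consonants are /ŋ/; each receives one epenthetic vowel.

1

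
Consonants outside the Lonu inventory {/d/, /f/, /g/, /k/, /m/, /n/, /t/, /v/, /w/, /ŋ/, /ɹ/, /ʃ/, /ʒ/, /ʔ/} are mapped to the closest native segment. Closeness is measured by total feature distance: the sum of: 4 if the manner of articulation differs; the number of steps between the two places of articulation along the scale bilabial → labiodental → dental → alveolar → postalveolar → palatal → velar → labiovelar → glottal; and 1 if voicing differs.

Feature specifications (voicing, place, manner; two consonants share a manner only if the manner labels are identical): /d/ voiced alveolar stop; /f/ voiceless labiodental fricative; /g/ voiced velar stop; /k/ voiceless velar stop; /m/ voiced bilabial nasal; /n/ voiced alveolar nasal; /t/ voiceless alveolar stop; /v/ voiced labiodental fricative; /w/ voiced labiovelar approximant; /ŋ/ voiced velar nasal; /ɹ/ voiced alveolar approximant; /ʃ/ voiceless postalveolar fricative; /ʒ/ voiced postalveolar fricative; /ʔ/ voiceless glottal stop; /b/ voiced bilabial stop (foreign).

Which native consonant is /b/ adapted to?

d

/d/ is closest: same manner (stop), place distance 3 (bilabial→alveolar), same voicing; total 3. Next closest is /m/ at distance 4.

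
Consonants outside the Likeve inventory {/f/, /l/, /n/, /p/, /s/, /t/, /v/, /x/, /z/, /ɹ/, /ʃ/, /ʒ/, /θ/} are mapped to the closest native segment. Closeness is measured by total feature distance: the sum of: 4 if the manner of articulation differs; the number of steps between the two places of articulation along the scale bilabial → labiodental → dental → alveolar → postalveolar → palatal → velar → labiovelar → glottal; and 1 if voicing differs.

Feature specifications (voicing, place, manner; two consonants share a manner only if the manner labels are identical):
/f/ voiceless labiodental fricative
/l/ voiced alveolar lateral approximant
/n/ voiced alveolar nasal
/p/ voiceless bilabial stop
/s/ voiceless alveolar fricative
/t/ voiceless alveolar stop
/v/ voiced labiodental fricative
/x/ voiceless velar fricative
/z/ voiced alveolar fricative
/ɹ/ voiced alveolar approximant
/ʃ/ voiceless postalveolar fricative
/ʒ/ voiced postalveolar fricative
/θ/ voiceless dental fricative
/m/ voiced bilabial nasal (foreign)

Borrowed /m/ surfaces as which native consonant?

/n/ is closest: same manner (nasal), place distance 3 (bilabial→alveolar), same voicing; total 3. Next closest is /p/ at distance 5.

n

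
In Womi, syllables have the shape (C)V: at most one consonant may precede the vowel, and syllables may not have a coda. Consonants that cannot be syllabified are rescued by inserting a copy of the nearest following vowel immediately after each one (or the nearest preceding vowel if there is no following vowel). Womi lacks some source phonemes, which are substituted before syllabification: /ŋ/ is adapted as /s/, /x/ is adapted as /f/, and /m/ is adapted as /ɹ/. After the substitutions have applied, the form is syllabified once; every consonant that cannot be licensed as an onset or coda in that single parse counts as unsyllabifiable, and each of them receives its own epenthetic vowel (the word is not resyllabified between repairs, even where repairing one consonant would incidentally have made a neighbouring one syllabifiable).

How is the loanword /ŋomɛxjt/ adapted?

Substitution: /ŋ/ → /s/, /m/ → /ɹ/, /x/ → /f/, giving /soɹɛfjt/.
Syllabifying with onset maximization leaves /f/, /j/, /t/ stranded (no codas are permitted; onsets are limited to one consonant).
Epenthesis after each stranded consonant: /f/ → /fɛ/, /j/ → /jɛ/, /t/ → /tɛ/.

soɹɛfɛjɛtɛ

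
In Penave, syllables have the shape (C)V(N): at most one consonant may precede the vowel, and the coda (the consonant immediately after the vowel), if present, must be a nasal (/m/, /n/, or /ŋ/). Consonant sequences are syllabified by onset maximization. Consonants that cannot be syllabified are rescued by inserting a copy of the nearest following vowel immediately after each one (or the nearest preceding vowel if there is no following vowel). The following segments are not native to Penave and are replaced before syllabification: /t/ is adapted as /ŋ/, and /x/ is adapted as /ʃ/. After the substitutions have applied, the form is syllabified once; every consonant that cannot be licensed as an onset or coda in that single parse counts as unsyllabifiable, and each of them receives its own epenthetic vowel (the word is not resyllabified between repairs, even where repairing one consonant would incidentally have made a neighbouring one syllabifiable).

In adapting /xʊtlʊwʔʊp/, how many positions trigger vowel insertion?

2

After substitution the input is /ʃʊŋlʊwʔʊp/.
The unsyllabifiable consonants are /w/, /p/; each receives one epenthetic vowel.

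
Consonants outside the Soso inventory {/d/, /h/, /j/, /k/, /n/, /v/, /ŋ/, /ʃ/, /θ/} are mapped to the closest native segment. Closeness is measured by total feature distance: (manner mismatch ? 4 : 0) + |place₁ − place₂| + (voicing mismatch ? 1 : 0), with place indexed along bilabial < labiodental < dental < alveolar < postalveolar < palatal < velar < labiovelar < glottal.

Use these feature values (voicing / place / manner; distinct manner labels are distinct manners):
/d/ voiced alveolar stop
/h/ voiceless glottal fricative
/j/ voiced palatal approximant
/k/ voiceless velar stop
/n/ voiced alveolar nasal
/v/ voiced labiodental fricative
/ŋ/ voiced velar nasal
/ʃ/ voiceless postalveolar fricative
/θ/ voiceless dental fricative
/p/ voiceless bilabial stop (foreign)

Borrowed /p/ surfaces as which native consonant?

/d/ is closest: same manner (stop), place distance 3 (bilabial→alveolar), voicing differs (+1); total 4. Next closest is /k/ at distance 6.

d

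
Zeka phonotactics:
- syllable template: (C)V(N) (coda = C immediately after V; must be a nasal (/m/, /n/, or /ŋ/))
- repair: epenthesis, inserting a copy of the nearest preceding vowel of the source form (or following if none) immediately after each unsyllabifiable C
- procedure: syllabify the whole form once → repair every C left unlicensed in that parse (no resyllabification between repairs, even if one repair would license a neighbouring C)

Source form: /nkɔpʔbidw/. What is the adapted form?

nɔkɔpɔʔɔbidiwi

Under (C)V(N), the unsyllabifiable consonants are /n/, /p/, /ʔ/, /d/, /w/ (only a nasal (/m/, /n/, or /ŋ/) is licensed in coda position; onsets are limited to one consonant).
Each unlicensed consonant becomes the onset of a new syllable: /n/ → /nɔ/, /p/ → /pɔ/, /ʔ/ → /ʔɔ/, /d/ → /di/, /w/ → /wi/.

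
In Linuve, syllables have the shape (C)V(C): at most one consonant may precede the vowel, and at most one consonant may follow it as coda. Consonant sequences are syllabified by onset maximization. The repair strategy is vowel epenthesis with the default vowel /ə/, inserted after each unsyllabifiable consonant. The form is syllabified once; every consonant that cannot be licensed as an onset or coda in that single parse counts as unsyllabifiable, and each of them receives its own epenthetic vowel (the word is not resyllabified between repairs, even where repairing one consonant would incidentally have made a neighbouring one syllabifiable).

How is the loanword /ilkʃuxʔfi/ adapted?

The consonants /k/, /ʔ/ cannot be parsed into a legal (C)V(C) syllable (at most one coda consonant is licensed; onsets are limited to one consonant).
Epenthesis after each stranded consonant: /k/ → /kə/, /ʔ/ → /ʔə/.

ilkəʃuxʔəfi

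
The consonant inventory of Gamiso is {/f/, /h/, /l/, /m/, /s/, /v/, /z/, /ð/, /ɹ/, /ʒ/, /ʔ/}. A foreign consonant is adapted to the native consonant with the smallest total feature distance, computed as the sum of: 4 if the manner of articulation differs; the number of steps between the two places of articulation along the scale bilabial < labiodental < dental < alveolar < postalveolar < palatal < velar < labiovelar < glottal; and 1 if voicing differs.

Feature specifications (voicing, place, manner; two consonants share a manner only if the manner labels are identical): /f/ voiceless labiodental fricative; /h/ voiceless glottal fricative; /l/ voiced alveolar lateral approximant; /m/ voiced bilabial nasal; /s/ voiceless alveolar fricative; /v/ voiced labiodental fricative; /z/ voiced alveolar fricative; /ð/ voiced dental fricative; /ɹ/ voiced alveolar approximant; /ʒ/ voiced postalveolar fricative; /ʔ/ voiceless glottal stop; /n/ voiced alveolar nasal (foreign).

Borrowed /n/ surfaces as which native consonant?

/m/ is closest: same manner (nasal), place distance 3 (alveolar→bilabial), same voicing; total 3. Next closest is /l/ at distance 4.

m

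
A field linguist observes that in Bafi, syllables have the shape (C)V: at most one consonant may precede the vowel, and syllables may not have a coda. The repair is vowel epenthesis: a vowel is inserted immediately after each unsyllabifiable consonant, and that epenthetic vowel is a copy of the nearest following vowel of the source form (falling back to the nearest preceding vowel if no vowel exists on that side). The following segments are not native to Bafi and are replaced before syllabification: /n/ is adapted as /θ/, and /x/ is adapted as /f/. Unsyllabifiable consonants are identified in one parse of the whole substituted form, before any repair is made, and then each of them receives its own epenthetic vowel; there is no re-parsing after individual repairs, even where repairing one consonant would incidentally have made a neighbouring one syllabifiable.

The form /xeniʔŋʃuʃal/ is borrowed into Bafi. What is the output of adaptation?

Substitution: /x/ → /f/, /n/ → /θ/, giving /feθiʔŋʃuʃal/.
Under (C)V, the unsyllabifiable consonants are /ʔ/, /ŋ/, /l/ (no codas are permitted; onsets are limited to one consonant).
Epenthesis after each stranded consonant: /ʔ/ → /ʔu/, /ŋ/ → /ŋu/, /l/ → /la/.

feθiʔuŋuʃuʃala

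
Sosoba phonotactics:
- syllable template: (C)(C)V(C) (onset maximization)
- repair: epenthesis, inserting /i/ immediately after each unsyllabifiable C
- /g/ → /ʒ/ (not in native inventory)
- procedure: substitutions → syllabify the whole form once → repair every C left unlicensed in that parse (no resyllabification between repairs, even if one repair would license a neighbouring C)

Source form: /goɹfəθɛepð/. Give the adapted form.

ʒoɹfəθɛepði

Substitution: /g/ → /ʒ/, giving /ʒoɹfəθɛepð/.
Syllabifying with onset maximization leaves /ð/ stranded (at most one coda consonant is licensed; onsets may contain at most 2 consonants).
Inserting the epenthetic vowel yields /ð/ → /ði/.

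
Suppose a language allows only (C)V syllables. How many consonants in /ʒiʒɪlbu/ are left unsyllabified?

1

Syllabifying with onset maximization leaves /l/ stranded (no codas are permitted; onsets are limited to one consonant).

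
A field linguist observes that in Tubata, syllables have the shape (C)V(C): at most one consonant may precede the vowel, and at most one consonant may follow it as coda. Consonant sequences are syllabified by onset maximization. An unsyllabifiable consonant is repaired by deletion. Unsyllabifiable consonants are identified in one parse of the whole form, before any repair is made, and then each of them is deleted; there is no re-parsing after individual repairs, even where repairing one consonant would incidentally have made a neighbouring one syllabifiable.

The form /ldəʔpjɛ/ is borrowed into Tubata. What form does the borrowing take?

dəʔjɛ

Syllabifying with onset maximization leaves /l/, /p/ stranded (at most one coda consonant is licensed; onsets are limited to one consonant).
Deletion applies to /l/, /p/.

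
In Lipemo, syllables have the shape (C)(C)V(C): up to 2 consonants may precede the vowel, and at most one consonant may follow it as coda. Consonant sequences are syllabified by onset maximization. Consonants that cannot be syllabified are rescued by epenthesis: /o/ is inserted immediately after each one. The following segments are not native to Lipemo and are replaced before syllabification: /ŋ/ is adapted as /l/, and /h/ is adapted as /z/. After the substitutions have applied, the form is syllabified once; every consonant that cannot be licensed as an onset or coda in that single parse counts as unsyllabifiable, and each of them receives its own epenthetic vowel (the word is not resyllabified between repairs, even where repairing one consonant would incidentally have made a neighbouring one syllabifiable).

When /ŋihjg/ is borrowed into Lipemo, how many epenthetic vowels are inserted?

2

After substitution the input is /lizjg/.
The unsyllabifiable consonants are /j/, /g/; each receives one epenthetic vowel.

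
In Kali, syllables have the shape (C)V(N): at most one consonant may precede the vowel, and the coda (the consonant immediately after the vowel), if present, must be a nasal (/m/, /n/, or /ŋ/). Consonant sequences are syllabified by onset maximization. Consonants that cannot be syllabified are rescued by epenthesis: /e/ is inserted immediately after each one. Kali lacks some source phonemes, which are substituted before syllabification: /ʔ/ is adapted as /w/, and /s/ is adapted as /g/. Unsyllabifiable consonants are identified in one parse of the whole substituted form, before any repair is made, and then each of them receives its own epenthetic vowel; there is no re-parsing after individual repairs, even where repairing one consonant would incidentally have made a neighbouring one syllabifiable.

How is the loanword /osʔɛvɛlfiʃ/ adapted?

Substitution: /s/ → /g/, /ʔ/ → /w/, giving /ogwɛvɛlfiʃ/.
The consonants /g/, /l/, /ʃ/ cannot be parsed into a legal (C)V(N) syllable (only a nasal (/m/, /n/, or /ŋ/) is licensed in coda position; onsets are limited to one consonant).
Inserting the epenthetic vowel yields /g/ → /ge/, /l/ → /le/, /ʃ/ → /ʃe/.

ogewɛvɛlefiʃe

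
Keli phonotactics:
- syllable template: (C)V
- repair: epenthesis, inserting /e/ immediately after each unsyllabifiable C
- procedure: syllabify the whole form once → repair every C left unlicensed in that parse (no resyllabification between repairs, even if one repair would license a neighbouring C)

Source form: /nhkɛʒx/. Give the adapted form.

Syllabifying with onset maximization leaves /n/, /h/, /ʒ/, /x/ stranded (no codas are permitted; onsets are limited to one consonant).
Inserting the epenthetic vowel yields /n/ → /ne/, /h/ → /he/, /ʒ/ → /ʒe/, /x/ → /xe/.

nehekɛʒexe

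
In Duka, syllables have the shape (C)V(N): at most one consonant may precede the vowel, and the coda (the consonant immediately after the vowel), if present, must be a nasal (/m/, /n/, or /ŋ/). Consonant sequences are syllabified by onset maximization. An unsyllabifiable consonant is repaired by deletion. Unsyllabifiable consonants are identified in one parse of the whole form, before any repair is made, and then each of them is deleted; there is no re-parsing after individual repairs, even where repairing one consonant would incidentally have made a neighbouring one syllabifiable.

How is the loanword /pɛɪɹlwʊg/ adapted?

pɛɪwʊ

Under (C)V(N), the unsyllabifiable consonants are /ɹ/, /l/, /g/ (only a nasal (/m/, /n/, or /ŋ/) is licensed in coda position; onsets are limited to one consonant).
Each unlicensed consonant is deleted: /ɹ/, /l/, /g/.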